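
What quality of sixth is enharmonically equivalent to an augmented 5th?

minor

An augmented fifth spans 8 semitones.
A sixth spanning 8 semitones is minor (the major sixth is 9).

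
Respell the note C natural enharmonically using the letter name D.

Plain D sits 2 semitones above C, so on the letter D the same pitch needs a double flat: Dbb.

Dbb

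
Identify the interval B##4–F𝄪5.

The letter names run B→F, a span of 4 letter steps, so the interval is some kind of fifth.
B## to F## is 6 semitones. A perfect fifth is 7, so 6 makes it diminished.

diminished fifth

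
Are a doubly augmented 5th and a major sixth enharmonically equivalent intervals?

Yes

A doubly augmented fifth spans 9 semitones; a major sixth spans 9.
They are enharmonically equivalent.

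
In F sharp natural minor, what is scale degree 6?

Degree 6 takes the letter 5 steps above F, which is D.
In natural minor, degree 6 sits 8 semitones above the tonic. F# + 8 semitones is pitch class 2, spelled on D as D.

D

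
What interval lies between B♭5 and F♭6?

diminished fifth

Counting letters B–C–D–E–F gives a fifth.
Bb→Fb = 6 semitones, 1 narrower than the perfect fifth (7), so diminished.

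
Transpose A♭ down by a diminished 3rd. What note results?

F#

A down a major third is F, so the target letter is F.
From Ab, a diminished third is 2 semitones down: F#.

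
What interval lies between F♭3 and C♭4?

perfect fifth

The letter names run F→C, a span of 4 letter steps, so the interval is some kind of fifth.
Fb to Cb is 7 semitones. A perfect fifth is 7, so 7 makes it perfect.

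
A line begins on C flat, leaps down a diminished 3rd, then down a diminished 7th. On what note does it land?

A diminished third down from Cb is A (letter A, 2 semitones down).
A diminished seventh down from A is B# (letter B, 9 semitones down).

B#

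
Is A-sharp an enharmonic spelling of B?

Two spellings are enharmonically equivalent only if they share a pitch class.
Here A# → 10, B → 11; 10 ≠ 11, so they are not.

No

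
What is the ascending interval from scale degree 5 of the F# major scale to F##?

augmented fourth

Scale degree 5 of F# major is C#.
C# up to F##: letters C→F make it a fourth; 6 semitones makes it augmented.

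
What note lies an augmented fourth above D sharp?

G##

D up a perfect fourth is G, so the target letter is G.
From D#, an augmented fourth is 6 semitones up: G##.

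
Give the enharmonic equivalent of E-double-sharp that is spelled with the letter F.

F#

E## is pitch class 6. The letter F alone is pitch class 5.
To reach pitch class 6 from F requires an offset of +1 semitone, i.e. sharp: F#.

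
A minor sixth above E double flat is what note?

Cbb

E up a major sixth is C#, so the target letter is C.
From Ebb, a minor sixth is 8 semitones up: Cbb.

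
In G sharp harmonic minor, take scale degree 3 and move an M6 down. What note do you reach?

Scale degree 3 of G# harmonic minor is B.
A major sixth (9 semitones) below B lands on the letter D, giving D.

D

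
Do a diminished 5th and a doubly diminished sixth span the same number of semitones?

Yes

A diminished fifth spans 6 semitones; a doubly diminished sixth spans 6.
They are enharmonically equivalent.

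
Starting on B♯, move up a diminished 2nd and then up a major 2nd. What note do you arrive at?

D

A diminished second up from B# is C (letter C, 0 semitones up).
A major second up from C is D (letter D, 2 semitones up).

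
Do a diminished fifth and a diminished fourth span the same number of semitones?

A diminished fifth spans 6 semitones; a diminished fourth spans 4.
The spans differ, so they are not enharmonic equivalents.

No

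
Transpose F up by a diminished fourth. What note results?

F up a perfect fourth is Bb, so the target letter is B.
From F, a diminished fourth is 4 semitones up: Bbb.

Bbb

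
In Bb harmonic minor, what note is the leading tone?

A

The Bb harmonic minor scale runs Bb C Db Eb F Gb A.
Degree 7 is A.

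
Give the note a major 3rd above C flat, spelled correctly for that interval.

Eb

A third above C lands on the letter E.
A major third spans 4 semitones, so Cb moves to pitch class 3. On the letter E that is Eb.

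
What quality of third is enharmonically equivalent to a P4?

A perfect fourth spans 5 semitones.
A third spanning 5 semitones is augmented (the major third is 4).

augmented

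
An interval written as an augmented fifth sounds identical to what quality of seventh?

doubly diminished

An augmented fifth spans 8 semitones.
A seventh spanning 8 semitones is doubly diminished (the major seventh is 11).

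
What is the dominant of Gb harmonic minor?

The Gb harmonic minor scale runs Gb Ab Bbb Cb Db Ebb F.
Degree 5 is Db.

Db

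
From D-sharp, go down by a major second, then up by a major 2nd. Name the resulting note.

D#

A major second down from D# is C# (letter C, 2 semitones down).
A major second up from C# is D# (letter D, 2 semitones up).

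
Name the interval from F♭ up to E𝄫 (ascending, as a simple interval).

minor seventh

The letter names run F→E, a span of 6 letter steps, so the interval is some kind of seventh.
Fb to Ebb is 10 semitones. A major seventh is 11, so 10 makes it minor.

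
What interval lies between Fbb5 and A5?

The letter names run F→A, a span of 2 letter steps, so the interval is some kind of third.
Fbb to A is 6 semitones. A major third is 4, so 6 makes it doubly augmented.

doubly augmented third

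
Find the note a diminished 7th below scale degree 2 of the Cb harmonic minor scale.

E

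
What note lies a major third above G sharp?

G up a major third is B, so the target letter is B.
From G#, a major third is 4 semitones up: B#.

B#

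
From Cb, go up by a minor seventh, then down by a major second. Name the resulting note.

A minor seventh up from Cb is Bbb (letter B, 10 semitones up).
A major second down from Bbb is Abb (letter A, 2 semitones down).

Abb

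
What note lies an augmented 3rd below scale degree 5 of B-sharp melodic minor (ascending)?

Scale degree 5 of B# melodic minor (ascending) is F##.
An augmented third (5 semitones) below F## lands on the letter D, giving D.

D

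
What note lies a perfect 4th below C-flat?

Gb

C down a perfect fourth is G, so the target letter is G.
From Cb, a perfect fourth is 5 semitones down: Gb.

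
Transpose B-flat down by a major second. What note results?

Ab

A second below B lands on the letter A.
A major second spans 2 semitones, so Bb moves to pitch class 8. On the letter A that is Ab.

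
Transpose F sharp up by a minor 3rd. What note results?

F up a major third is A, so the target letter is A.
From F#, a minor third is 3 semitones up: A.

A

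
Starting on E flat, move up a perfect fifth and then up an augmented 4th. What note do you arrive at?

A perfect fifth up from Eb is Bb (letter B, 7 semitones up).
An augmented fourth up from Bb is E (letter E, 6 semitones up).

E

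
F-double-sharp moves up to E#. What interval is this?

Counting letters F–G–A–B–C–D–E gives a seventh.
F##→E# = 10 semitones, 1 narrower than the major seventh (11), so minor.

minor seventh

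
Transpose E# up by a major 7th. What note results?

D##

A seventh above E lands on the letter D.
A major seventh spans 11 semitones, so E# moves to pitch class 4. On the letter D that is D##.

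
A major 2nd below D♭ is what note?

Cb

A second below D lands on the letter C.
A major second spans 2 semitones, so Db moves to pitch class 11. On the letter C that is Cb.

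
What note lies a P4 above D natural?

G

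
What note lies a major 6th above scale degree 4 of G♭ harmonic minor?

Ab

Scale degree 4 of Gb harmonic minor is Cb.
A major sixth (9 semitones) above Cb lands on the letter A, giving Ab.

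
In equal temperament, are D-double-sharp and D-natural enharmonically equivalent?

Two spellings are enharmonically equivalent only if they share a pitch class.
Here D## → 4, D → 2; 2 ≠ 4, so they are not.

No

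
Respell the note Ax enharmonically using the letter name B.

Plain B sits at the same pitch as A##, so on the letter B the same pitch needs a natural: B.

B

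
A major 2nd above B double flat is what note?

Cb

A second above B lands on the letter C.
A major second spans 2 semitones, so Bbb moves to pitch class 11. On the letter C that is Cb.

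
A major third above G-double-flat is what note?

G up a major third is B, so the target letter is B.
From Gbb, a major third is 4 semitones up: Bbb.

Bbb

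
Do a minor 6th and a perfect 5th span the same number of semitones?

No

A minor sixth spans 8 semitones; a perfect fifth spans 7.
The spans differ, so they are not enharmonic equivalents.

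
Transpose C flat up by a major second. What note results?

Db

C up a major second is D, so the target letter is D.
From Cb, a major second is 2 semitones up: Db.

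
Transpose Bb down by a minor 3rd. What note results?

A third below B lands on the letter G.
A minor third spans 3 semitones, so Bb moves to pitch class 7. On the letter G that is G.

G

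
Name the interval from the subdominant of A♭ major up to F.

major third

The subdominant of Ab major is Db.
Db up to F: letters D→F make it a third; 4 semitones makes it major.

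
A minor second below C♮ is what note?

A second below C lands on the letter B.
A minor second spans 1 semitone, so C moves to pitch class 11. On the letter B that is B.

B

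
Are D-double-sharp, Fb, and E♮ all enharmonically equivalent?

Yes

D## = pitch class 4 and Fb = pitch class 4 and E = pitch class 4 — the same pitch class, so they are enharmonic equivalents.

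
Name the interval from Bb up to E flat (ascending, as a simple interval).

The letter names run B→E, a span of 3 letter steps, so the interval is some kind of fourth.
Bb to Eb is 5 semitones. A perfect fourth is 5, so 5 makes it perfect.

perfect fourth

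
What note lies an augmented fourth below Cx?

G#

C down a perfect fourth is G, so the target letter is G.
From C##, an augmented fourth is 6 semitones down: G#.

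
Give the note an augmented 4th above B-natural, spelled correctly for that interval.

E#

B up a perfect fourth is E, so the target letter is E.
From B, an augmented fourth is 6 semitones up: E#.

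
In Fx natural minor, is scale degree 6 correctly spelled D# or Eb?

Each scale degree takes a distinct letter name. Degree 6 of a scale on F must use the letter D.
D# and Eb are enharmonically the same pitch, but only D# uses the letter D, so it is the correct spelling here.

D#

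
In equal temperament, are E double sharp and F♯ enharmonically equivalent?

E## is pitch class 6; F# is pitch class 6.
All spellings map to pitch class 6, so they are enharmonically equivalent.

Yes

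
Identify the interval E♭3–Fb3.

Counting letters E–F gives a second.
Eb→Fb = 1 semitone, 1 narrower than the major second (2), so minor.

minor second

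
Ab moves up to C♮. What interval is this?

major third

The letter names run A→C, a span of 2 letter steps, so the interval is some kind of third.
Ab to C is 4 semitones. A major third is 4, so 4 makes it major.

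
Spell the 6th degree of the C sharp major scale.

A#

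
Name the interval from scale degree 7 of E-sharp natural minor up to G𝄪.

Scale degree 7 of E# natural minor is D#.
D# up to G##: letters D→G make it a fourth; 6 semitones makes it augmented.

augmented fourth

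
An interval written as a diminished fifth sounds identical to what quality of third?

doubly augmented

A diminished fifth spans 6 semitones.
A third spanning 6 semitones is doubly augmented (the major third is 4).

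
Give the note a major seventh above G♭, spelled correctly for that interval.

G up a major seventh is F#, so the target letter is F.
From Gb, a major seventh is 11 semitones up: F.

F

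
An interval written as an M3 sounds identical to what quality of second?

doubly augmented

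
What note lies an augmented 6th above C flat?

A sixth above C lands on the letter A.
An augmented sixth spans 10 semitones, so Cb moves to pitch class 9. On the letter A that is A.

A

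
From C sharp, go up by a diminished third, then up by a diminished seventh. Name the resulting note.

Dbb

A diminished third up from C# is Eb (letter E, 2 semitones up).
A diminished seventh up from Eb is Dbb (letter D, 9 semitones up).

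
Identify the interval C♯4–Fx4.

The letter names run C→F, a span of 3 letter steps, so the interval is some kind of fourth.
C# to F## is 6 semitones. A perfect fourth is 5, so 6 makes it augmented.

augmented fourth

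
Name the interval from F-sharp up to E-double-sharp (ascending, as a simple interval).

The letter names run F→E, a span of 6 letter steps, so the interval is some kind of seventh.
F# to E## is 12 semitones. A major seventh is 11, so 12 makes it augmented.

augmented seventh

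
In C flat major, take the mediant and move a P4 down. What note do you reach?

The mediant of Cb major is Eb.
A perfect fourth (5 semitones) below Eb lands on the letter B, giving Bb.

Bb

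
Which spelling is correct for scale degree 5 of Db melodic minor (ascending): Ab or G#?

Ab

Each scale degree takes a distinct letter name. Degree 5 of a scale on D must use the letter A.
Ab and G# are enharmonically the same pitch, but only Ab uses the letter A, so it is the correct spelling here.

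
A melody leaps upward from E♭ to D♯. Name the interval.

augmented seventh

Counting letters E–F–G–A–B–C–D gives a seventh.
Eb→D# = 12 semitones, 1 wider than the major seventh (11), so augmented.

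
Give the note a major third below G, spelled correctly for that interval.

G down a major third is Eb, so the target letter is E.
From G, a major third is 4 semitones down: Eb.

Eb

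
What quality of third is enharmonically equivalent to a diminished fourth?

A diminished fourth spans 4 semitones.
A third spanning 4 semitones is major (the major third is 4).

major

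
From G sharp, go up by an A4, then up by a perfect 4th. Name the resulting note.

F##

An augmented fourth up from G# is C## (letter C, 6 semitones up).
A perfect fourth up from C## is F## (letter F, 5 semitones up).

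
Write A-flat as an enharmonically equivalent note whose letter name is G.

G#

Ab is pitch class 8. The letter G alone is pitch class 7.
To reach pitch class 8 from G requires an offset of +1 semitone, i.e. sharp: G#.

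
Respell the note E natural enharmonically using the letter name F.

Fb

Plain F sits 1 semitone above E, so on the letter F the same pitch needs a flat: Fb.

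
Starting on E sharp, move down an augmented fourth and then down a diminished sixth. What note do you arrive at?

An augmented fourth down from E# is B (letter B, 6 semitones down).
A diminished sixth down from B is D## (letter D, 7 semitones down).

D##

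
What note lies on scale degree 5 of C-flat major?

Degree 5 takes the letter 4 steps above C, which is G.
In major, degree 5 sits 7 semitones above the tonic. Cb + 7 semitones is pitch class 6, spelled on G as Gb.

Gb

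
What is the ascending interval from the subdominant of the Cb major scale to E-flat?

The subdominant of Cb major is Fb.
Fb up to Eb: letters F→E make it a seventh; 11 semitones makes it major.

major seventh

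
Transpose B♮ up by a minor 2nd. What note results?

C

A second above B lands on the letter C.
A minor second spans 1 semitone, so B moves to pitch class 0. On the letter C that is C.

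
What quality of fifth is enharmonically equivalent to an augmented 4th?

diminished

An augmented fourth spans 6 semitones.
A fifth spanning 6 semitones is diminished (the perfect fifth is 7).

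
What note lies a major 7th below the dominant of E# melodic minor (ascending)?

The dominant of E# melodic minor (ascending) is B#.
A major seventh (11 semitones) below B# lands on the letter C, giving C#.

C#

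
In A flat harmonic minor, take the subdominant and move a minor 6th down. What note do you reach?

F

The subdominant of Ab harmonic minor is Db.
A minor sixth (8 semitones) below Db lands on the letter F, giving F.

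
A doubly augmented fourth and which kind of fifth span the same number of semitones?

A doubly augmented fourth spans 7 semitones.
A fifth spanning 7 semitones is perfect (the perfect fifth is 7).

perfect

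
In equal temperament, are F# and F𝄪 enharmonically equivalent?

No

F# is pitch class 6; F## is pitch class 7.
The pitch classes differ (6 vs. 7), so they are not enharmonic equivalents.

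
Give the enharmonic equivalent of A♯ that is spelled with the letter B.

Plain B sits 1 semitone above A#, so on the letter B the same pitch needs a flat: Bb.

Bb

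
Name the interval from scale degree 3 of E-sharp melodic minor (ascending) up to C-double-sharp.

Scale degree 3 of E# melodic minor (ascending) is G#.
G# up to C##: letters G→C make it a fourth; 6 semitones makes it augmented.

augmented fourth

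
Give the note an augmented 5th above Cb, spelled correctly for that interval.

G

A fifth above C lands on the letter G.
An augmented fifth spans 8 semitones, so Cb moves to pitch class 7. On the letter G that is G.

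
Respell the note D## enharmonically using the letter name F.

Plain F sits 1 semitone above D##, so on the letter F the same pitch needs a flat: Fb.

Fb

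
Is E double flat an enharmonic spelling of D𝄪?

No

Two spellings are enharmonically equivalent only if they share a pitch class.
Here Ebb → 2, D## → 4; 2 ≠ 4, so they are not.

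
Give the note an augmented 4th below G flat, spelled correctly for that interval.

Dbb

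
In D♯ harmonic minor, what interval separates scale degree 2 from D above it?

diminished seventh

Scale degree 2 of D# harmonic minor is E#.
E# up to D: letters E→D make it a seventh; 9 semitones makes it diminished.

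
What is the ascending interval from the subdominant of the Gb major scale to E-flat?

major third

The subdominant of Gb major is Cb.
Cb up to Eb: letters C→E make it a third; 4 semitones makes it major.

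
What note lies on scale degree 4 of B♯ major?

E#

Degree 4 takes the letter 3 steps above B, which is E.
In major, degree 4 sits 5 semitones above the tonic. B# + 5 semitones is pitch class 5, spelled on E as E#.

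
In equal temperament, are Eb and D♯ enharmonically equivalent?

Eb = pitch class 3 and D# = pitch class 3 — the same pitch class, so they are enharmonic equivalents.

Yes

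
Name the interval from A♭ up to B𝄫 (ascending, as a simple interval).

minor second

Counting letters A–B gives a second.
Ab→Bbb = 1 semitone, 1 narrower than the major second (2), so minor.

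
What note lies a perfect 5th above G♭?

G up a perfect fifth is D, so the target letter is D.
From Gb, a perfect fifth is 7 semitones up: Db.

Db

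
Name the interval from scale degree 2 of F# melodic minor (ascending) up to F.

Scale degree 2 of F# melodic minor (ascending) is G#.
G# up to F: letters G→F make it a seventh; 9 semitones makes it diminished.

diminished seventh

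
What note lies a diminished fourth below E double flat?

Bb

E down a perfect fourth is B, so the target letter is B.
From Ebb, a diminished fourth is 4 semitones down: Bb.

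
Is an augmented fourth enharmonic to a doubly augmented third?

An augmented fourth spans 6 semitones; a doubly augmented third spans 6.
They are enharmonically equivalent.

Yes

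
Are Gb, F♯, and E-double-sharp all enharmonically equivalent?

Gb = pitch class 6 and F# = pitch class 6 and E## = pitch class 6 — the same pitch class, so they are enharmonic equivalents.

Yes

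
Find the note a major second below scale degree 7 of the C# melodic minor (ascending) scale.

Scale degree 7 of C# melodic minor (ascending) is B#.
A major second (2 semitones) below B# lands on the letter A, giving A#.

A#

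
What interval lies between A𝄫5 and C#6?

doubly augmented third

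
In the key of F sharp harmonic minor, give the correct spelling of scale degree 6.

The F# harmonic minor scale runs F# G# A B C# D E#.
Degree 6 is D.

D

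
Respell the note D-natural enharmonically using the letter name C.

C##

Plain C sits 2 semitones below D, so on the letter C the same pitch needs a double sharp: C##.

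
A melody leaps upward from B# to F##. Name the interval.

perfect fifth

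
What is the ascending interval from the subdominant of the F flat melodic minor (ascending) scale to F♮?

augmented fifth

The subdominant of Fb melodic minor (ascending) is Bbb.
Bbb up to F: letters B→F make it a fifth; 8 semitones makes it augmented.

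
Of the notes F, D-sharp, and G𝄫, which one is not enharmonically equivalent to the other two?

D#

In 12-tone equal temperament, enharmonic equivalents share a pitch class. F is pitch class 5; D# is pitch class 3; Gbb is pitch class 5.
F and Gbb share pitch class 5, while D# is pitch class 3.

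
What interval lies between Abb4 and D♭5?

augmented fourth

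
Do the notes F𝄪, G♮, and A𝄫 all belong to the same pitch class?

Yes

F## is pitch class 7; G is pitch class 7; Abb is pitch class 7.
All spellings map to pitch class 7, so they are enharmonically equivalent.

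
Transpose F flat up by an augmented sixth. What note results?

D

F up a major sixth is D, so the target letter is D.
From Fb, an augmented sixth is 10 semitones up: D.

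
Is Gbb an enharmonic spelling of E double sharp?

No

Two spellings are enharmonically equivalent only if they share a pitch class.
Here Gbb → 5, E## → 6; 5 ≠ 6, so they are not.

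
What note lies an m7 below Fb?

F down a major seventh is Gb, so the target letter is G.
From Fb, a minor seventh is 10 semitones down: Gb.

Gb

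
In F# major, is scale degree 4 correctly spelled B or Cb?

Each scale degree takes a distinct letter name. Degree 4 of a scale on F must use the letter B.
B and Cb are enharmonically the same pitch, but only B uses the letter B, so it is the correct spelling here.

B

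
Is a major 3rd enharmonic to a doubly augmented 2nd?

A major third spans 4 semitones; a doubly augmented second spans 4.
They are enharmonically equivalent.

Yes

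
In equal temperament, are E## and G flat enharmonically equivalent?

Yes

E## is pitch class 6; Gb is pitch class 6.
All spellings map to pitch class 6, so they are enharmonically equivalent.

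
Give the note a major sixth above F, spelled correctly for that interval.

A sixth above F lands on the letter D.
A major sixth spans 9 semitones, so F moves to pitch class 2. On the letter D that is D.

D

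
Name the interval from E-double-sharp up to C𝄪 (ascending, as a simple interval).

minor sixth

Counting letters E–F–G–A–B–C gives a sixth.
E##→C## = 8 semitones, 1 narrower than the major sixth (9), so minor.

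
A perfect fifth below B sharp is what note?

A fifth below B lands on the letter E.
A perfect fifth spans 7 semitones, so B# moves to pitch class 5. On the letter E that is E#.

E#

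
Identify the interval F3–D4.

major sixth

The letter names run F→D, a span of 5 letter steps, so the interval is some kind of sixth.
F to D is 9 semitones. A major sixth is 9, so 9 makes it major.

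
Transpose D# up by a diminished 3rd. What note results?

F

D up a major third is F#, so the target letter is F.
From D#, a diminished third is 2 semitones up: F.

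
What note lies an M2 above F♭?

A second above F lands on the letter G.
A major second spans 2 semitones, so Fb moves to pitch class 6. On the letter G that is Gb.

Gb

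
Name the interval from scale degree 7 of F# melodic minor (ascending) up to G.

diminished third

Scale degree 7 of F# melodic minor (ascending) is E#.
E# up to G: letters E→G make it a third; 2 semitones makes it diminished.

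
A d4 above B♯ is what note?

E

B up a perfect fourth is E, so the target letter is E.
From B#, a diminished fourth is 4 semitones up: E.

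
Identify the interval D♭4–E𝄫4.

minor second

The letter names run D→E, a span of 1 letter step, so the interval is some kind of second.
Db to Ebb is 1 semitone. A major second is 2, so 1 makes it minor.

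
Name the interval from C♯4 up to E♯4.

Counting letters C–D–E gives a third.
C#→E# = 4 semitones, exactly the major third.

major third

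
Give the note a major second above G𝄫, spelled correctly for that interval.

Abb

A second above G lands on the letter A.
A major second spans 2 semitones, so Gbb moves to pitch class 7. On the letter A that is Abb.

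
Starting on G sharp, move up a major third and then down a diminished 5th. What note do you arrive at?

E##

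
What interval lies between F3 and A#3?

Counting letters F–G–A gives a third.
F→A# = 5 semitones, 1 wider than the major third (4), so augmented.

augmented third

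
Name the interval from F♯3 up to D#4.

Counting letters F–G–A–B–C–D gives a sixth.
F#→D# = 9 semitones, exactly the major sixth.

major sixth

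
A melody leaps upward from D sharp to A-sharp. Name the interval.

perfect fifth

The letter names run D→A, a span of 4 letter steps, so the interval is some kind of fifth.
D# to A# is 7 semitones. A perfect fifth is 7, so 7 makes it perfect.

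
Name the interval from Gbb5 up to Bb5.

augmented third

Counting letters G–A–B gives a third.
Gbb→Bb = 5 semitones, 1 wider than the major third (4), so augmented.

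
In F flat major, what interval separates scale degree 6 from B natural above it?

augmented sixth

Scale degree 6 of Fb major is Db.
Db up to B: letters D→B make it a sixth; 10 semitones makes it augmented.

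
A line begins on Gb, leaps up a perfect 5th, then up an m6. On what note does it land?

Bbb

A perfect fifth up from Gb is Db (letter D, 7 semitones up).
A minor sixth up from Db is Bbb (letter B, 8 semitones up).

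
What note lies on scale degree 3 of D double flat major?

Fb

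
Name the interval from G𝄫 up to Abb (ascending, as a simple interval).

The letter names run G→A, a span of 1 letter step, so the interval is some kind of second.
Gbb to Abb is 2 semitones. A major second is 2, so 2 makes it major.

major second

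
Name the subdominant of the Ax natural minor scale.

D##

The A## natural minor scale runs A## B## C## D## E## F## G##.
Degree 4 is D##.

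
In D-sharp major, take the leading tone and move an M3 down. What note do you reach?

A#

The leading tone of D# major is C##.
A major third (4 semitones) below C## lands on the letter A, giving A#.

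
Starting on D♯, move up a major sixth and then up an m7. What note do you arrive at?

A major sixth up from D# is B# (letter B, 9 semitones up).
A minor seventh up from B# is A# (letter A, 10 semitones up).

A#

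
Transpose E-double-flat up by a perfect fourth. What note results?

E up a perfect fourth is A, so the target letter is A.
From Ebb, a perfect fourth is 5 semitones up: Abb.

Abb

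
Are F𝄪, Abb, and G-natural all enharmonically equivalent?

F## is pitch class 7; Abb is pitch class 7; G is pitch class 7.
All spellings map to pitch class 7, so they are enharmonically equivalent.

Yes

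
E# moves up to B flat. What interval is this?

doubly diminished fifth

The letter names run E→B, a span of 4 letter steps, so the interval is some kind of fifth.
E# to Bb is 5 semitones. A perfect fifth is 7, so 5 makes it doubly diminished.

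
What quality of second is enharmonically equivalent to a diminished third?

major

A diminished third spans 2 semitones.
A second spanning 2 semitones is major (the major second is 2).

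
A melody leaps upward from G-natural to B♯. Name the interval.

augmented third

Counting letters G–A–B gives a third.
G→B# = 5 semitones, 1 wider than the major third (4), so augmented.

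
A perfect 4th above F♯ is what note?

B

F up a perfect fourth is Bb, so the target letter is B.
From F#, a perfect fourth is 5 semitones up: B.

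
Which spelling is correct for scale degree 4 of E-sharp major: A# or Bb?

A#

Each scale degree takes a distinct letter name. Degree 4 of a scale on E must use the letter A.
A# and Bb are enharmonically the same pitch, but only A# uses the letter A, so it is the correct spelling here.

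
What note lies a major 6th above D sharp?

B#

A sixth above D lands on the letter B.
A major sixth spans 9 semitones, so D# moves to pitch class 0. On the letter B that is B#.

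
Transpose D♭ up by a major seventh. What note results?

A seventh above D lands on the letter C.
A major seventh spans 11 semitones, so Db moves to pitch class 0. On the letter C that is C.

C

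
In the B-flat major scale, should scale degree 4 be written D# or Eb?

Each scale degree takes a distinct letter name. Degree 4 of a scale on B must use the letter E.
Eb and D# are enharmonically the same pitch, but only Eb uses the letter E, so it is the correct spelling here.

Eb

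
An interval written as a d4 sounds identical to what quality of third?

A diminished fourth spans 4 semitones.
A third spanning 4 semitones is major (the major third is 4).

major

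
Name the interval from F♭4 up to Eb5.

major seventh

The letter names run F→E, a span of 6 letter steps, so the interval is some kind of seventh.
Fb to Eb is 11 semitones. A major seventh is 11, so 11 makes it major.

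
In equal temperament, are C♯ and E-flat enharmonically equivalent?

Two spellings are enharmonically equivalent only if they share a pitch class.
Here C# → 1, Eb → 3; 1 ≠ 3, so they are not.

No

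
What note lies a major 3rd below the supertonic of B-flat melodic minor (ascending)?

The supertonic of Bb melodic minor (ascending) is C.
A major third (4 semitones) below C lands on the letter A, giving Ab.

Ab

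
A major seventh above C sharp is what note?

B#

C up a major seventh is B, so the target letter is B.
From C#, a major seventh is 11 semitones up: B#.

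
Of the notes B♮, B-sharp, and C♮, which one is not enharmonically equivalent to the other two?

In 12-tone equal temperament, enharmonic equivalents share a pitch class. B is pitch class 11; B# is pitch class 0; C is pitch class 0.
B# and C share pitch class 0, while B is pitch class 11.

B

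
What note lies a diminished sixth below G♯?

B##

G down a major sixth is Bb, so the target letter is B.
From G#, a diminished sixth is 7 semitones down: B##.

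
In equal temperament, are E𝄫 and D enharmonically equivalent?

Ebb is pitch class 2; D is pitch class 2.
All spellings map to pitch class 2, so they are enharmonically equivalent.

Yes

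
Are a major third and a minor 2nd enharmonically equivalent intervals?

No

A major third spans 4 semitones; a minor second spans 1.
The spans differ, so they are not enharmonic equivalents.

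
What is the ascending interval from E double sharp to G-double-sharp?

minor third

Counting letters E–F–G gives a third.
E##→G## = 3 semitones, 1 narrower than the major third (4), so minor.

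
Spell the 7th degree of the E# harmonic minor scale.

D##

Degree 7 takes the letter 6 steps above E, which is D.
In harmonic minor, degree 7 sits 11 semitones above the tonic. E# + 11 semitones is pitch class 4, spelled on D as D##.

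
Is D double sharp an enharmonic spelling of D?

No

Two spellings are enharmonically equivalent only if they share a pitch class.
Here D## → 4, D → 2; 2 ≠ 4, so they are not.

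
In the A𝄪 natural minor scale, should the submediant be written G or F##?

F##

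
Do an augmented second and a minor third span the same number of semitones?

Yes

An augmented second spans 3 semitones; a minor third spans 3.
They are enharmonically equivalent.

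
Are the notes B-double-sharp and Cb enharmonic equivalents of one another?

Two spellings are enharmonically equivalent only if they share a pitch class.
Here B## → 1, Cb → 11; 1 ≠ 11, so they are not.

No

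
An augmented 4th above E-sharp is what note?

A fourth above E lands on the letter A.
An augmented fourth spans 6 semitones, so E# moves to pitch class 11. On the letter A that is A##.

A##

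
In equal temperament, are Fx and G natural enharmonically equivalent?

Yes

F## is pitch class 7; G is pitch class 7.
All spellings map to pitch class 7, so they are enharmonically equivalent.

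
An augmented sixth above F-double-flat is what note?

A sixth above F lands on the letter D.
An augmented sixth spans 10 semitones, so Fbb moves to pitch class 1. On the letter D that is Db.

Db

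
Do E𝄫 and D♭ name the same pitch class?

No

Two spellings are enharmonically equivalent only if they share a pitch class.
Here Ebb → 2, Db → 1; 1 ≠ 2, so they are not.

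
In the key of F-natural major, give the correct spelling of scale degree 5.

The F major scale runs F G A Bb C D E.
Degree 5 is C.

C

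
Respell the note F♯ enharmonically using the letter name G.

F# is pitch class 6. The letter G alone is pitch class 7.
To reach pitch class 6 from G requires an offset of -1 semitone, i.e. flat: Gb.

Gb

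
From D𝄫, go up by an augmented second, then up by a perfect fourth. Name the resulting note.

Ab

An augmented second up from Dbb is Eb (letter E, 3 semitones up).
A perfect fourth up from Eb is Ab (letter A, 5 semitones up).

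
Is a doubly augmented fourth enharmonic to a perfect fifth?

A doubly augmented fourth spans 7 semitones; a perfect fifth spans 7.
They are enharmonically equivalent.

Yes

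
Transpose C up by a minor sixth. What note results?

Ab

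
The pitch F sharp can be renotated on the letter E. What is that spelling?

Plain E sits 2 semitones below F#, so on the letter E the same pitch needs a double sharp: E##.

E##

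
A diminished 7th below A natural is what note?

B#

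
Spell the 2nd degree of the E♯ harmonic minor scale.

F##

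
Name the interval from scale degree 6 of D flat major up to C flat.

minor second

Scale degree 6 of Db major is Bb.
Bb up to Cb: letters B→C make it a second; 1 semitone makes it minor.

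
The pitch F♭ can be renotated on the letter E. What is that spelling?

E

Fb is pitch class 4. The letter E alone is pitch class 4.
Pitch class 4 on E needs no accidental: E.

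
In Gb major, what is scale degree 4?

Cb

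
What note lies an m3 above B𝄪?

D##

B up a major third is D#, so the target letter is D.
From B##, a minor third is 3 semitones up: D##.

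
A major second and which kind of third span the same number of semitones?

A major second spans 2 semitones.
A third spanning 2 semitones is diminished (the major third is 4).

diminished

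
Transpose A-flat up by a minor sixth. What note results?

Fb

A up a major sixth is F#, so the target letter is F.
From Ab, a minor sixth is 8 semitones up: Fb.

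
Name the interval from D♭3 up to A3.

Counting letters D–E–F–G–A gives a fifth.
Db→A = 8 semitones, 1 wider than the perfect fifth (7), so augmented.

augmented fifth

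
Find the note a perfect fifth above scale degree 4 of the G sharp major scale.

Scale degree 4 of G# major is C#.
A perfect fifth (7 semitones) above C# lands on the letter G, giving G#.

G#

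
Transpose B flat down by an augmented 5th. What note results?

Ebb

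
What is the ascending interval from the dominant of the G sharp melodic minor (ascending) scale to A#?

perfect fifth

The dominant of G# melodic minor (ascending) is D#.
D# up to A#: letters D→A make it a fifth; 7 semitones makes it perfect.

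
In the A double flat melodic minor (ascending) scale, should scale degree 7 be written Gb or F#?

Gb

Each scale degree takes a distinct letter name. Degree 7 of a scale on A must use the letter G.
Gb and F# are enharmonically the same pitch, but only Gb uses the letter G, so it is the correct spelling here.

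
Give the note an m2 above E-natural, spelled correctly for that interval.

F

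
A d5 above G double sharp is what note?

G up a perfect fifth is D, so the target letter is D.
From G##, a diminished fifth is 6 semitones up: D#.

D#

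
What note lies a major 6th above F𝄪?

F up a major sixth is D, so the target letter is D.
From F##, a major sixth is 9 semitones up: D##.

D##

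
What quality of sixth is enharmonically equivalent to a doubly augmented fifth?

major

A doubly augmented fifth spans 9 semitones.
A sixth spanning 9 semitones is major (the major sixth is 9).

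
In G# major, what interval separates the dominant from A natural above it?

The dominant of G# major is D#.
D# up to A: letters D→A make it a fifth; 6 semitones makes it diminished.

diminished fifth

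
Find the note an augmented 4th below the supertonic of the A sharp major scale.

F#

The supertonic of A# major is B#.
An augmented fourth (6 semitones) below B# lands on the letter F, giving F#.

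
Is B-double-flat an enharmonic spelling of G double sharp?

Yes

Bbb is pitch class 9; G## is pitch class 9.
All spellings map to pitch class 9, so they are enharmonically equivalent.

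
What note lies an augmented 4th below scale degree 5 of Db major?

Scale degree 5 of Db major is Ab.
An augmented fourth (6 semitones) below Ab lands on the letter E, giving Ebb.

Ebb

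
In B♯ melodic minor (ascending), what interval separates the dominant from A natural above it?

diminished third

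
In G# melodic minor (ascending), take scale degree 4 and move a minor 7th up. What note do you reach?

Scale degree 4 of G# melodic minor (ascending) is C#.
A minor seventh (10 semitones) above C# lands on the letter B, giving B.

B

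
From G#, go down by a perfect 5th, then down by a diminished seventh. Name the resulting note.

D##

A perfect fifth down from G# is C# (letter C, 7 semitones down).
A diminished seventh down from C# is D## (letter D, 9 semitones down).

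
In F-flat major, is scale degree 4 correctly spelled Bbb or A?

Each scale degree takes a distinct letter name. Degree 4 of a scale on F must use the letter B.
Bbb and A are enharmonically the same pitch, but only Bbb uses the letter B, so it is the correct spelling here.

Bbb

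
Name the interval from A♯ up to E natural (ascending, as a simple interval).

Counting letters A–B–C–D–E gives a fifth.
A#→E = 6 semitones, 1 narrower than the perfect fifth (7), so diminished.

diminished fifth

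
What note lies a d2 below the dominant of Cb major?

The dominant of Cb major is Gb.
A diminished second (0 semitones) below Gb lands on the letter F, giving F#.

F#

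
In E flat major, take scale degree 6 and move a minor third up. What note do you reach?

Eb

Scale degree 6 of Eb major is C.
A minor third (3 semitones) above C lands on the letter E, giving Eb.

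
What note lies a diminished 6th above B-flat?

B up a major sixth is G#, so the target letter is G.
From Bb, a diminished sixth is 7 semitones up: Gbb.

Gbb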